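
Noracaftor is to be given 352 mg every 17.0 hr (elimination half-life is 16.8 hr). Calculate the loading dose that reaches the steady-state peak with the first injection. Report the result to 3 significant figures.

k = ln 2 / 16.8 = 0.04126 hr⁻¹
Accumulation ratio R = 1 / (1 − e^(−kτ)) = 1 / (1 − e^(−0.04126×17.0)) = 1 / (1 − 0.4959) = 1.984
Loading dose = maintenance dose × R = 352 × 1.984 ≈ 698 mg

698 mg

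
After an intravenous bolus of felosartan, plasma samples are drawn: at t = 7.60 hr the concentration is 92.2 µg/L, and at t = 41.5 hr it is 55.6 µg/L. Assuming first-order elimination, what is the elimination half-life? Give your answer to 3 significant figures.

k = ln(C₁/C₂) / (t₂ − t₁) = ln(92.2/55.6) / (41.5 − 7.60)
  = 0.5058 / 33.90 = 0.01492 hr⁻¹
t½ = ln 2 / k = ln 2 / 0.01492 ≈ 46.5 hours

46.5 hours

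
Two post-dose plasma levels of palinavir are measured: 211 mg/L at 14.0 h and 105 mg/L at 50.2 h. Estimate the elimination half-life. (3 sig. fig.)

k = ln(C₁/C₂) / (t₂ − t₁) = ln(211/105) / (50.2 − 14.0)
  = 0.6979 / 36.20 = 0.01928 h⁻¹
t½ = ln 2 / k = ln 2 / 0.01928 ≈ 36.0 hours

36.0 hours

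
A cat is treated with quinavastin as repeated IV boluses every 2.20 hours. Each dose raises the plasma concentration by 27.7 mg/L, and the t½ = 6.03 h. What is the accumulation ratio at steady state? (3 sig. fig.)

4.48

k = ln 2 / 6.03 = 0.1149 h⁻¹
Fraction remaining after one interval: e^(−kτ) = e^(−0.1149 × 2.20) = 0.7766
R = 1 / (1 − 0.7766) = 1 / 0.2234 ≈ 4.48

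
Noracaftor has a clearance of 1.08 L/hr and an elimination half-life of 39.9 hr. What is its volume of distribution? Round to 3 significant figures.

62.2 L

k = ln 2 / t½ = ln 2 / 39.9 = 0.01737 hr⁻¹
V = CL / k = 1.08 / 0.01737 ≈ 62.2 L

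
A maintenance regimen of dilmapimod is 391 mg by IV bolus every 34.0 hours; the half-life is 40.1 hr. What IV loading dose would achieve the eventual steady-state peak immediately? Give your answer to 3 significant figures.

880 mg

k = ln 2 / 40.1 = 0.01729 hr⁻¹
Accumulation ratio R = 1 / (1 − e^(−kτ)) = 1 / (1 − e^(−0.01729×34.0)) = 1 / (1 − 0.5556) = 2.250
Loading dose = maintenance dose × R = 391 × 2.250 ≈ 880 mg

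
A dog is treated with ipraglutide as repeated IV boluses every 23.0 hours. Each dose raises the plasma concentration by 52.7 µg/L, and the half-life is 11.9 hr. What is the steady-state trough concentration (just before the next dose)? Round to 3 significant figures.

18.7 µg/L

k = ln 2 / 11.9 = 0.05825 hr⁻¹
Fraction remaining after one interval: e^(−kτ) = e^(−0.05825 × 23.0) = 0.2619
R = 1 / (1 − 0.2619) = 1.355
Css,max = 52.7 × 1.355 = 71.40 µg/L
Css,min = Css,max × e^(−kτ) = 71.40 × 0.2619 ≈ 18.7 µg/L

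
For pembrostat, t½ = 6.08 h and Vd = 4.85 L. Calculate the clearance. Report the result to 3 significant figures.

k = ln 2 / t½ = ln 2 / 6.08 = 0.1140 h⁻¹
CL = k · V = 0.1140 × 4.85 ≈ 0.553 L/h

0.553 L/h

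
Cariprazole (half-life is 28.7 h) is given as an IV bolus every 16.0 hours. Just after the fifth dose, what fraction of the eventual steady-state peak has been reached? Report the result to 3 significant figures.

k = ln 2 / 28.7 = 0.02415 h⁻¹
f_n = 1 − e^(−nkτ) = 1 − e^(−5 × 0.02415 × 16.0) = 1 − e^(−1.932) = 1 − 0.1448 ≈ 0.855

0.855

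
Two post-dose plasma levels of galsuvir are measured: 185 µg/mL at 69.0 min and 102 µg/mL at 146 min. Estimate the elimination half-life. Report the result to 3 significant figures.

89.6 minutes

k = ln(C₁/C₂) / (t₂ − t₁) = ln(185/102) / (146 − 69.0)
  = 0.5954 / 77.00 = 0.007732 min⁻¹
t½ = ln 2 / k = ln 2 / 0.007732 ≈ 89.6 minutes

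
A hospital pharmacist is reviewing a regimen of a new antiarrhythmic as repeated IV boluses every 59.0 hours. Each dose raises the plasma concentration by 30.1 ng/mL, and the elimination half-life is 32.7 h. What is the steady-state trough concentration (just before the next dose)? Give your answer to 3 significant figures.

k = ln 2 / 32.7 = 0.02120 h⁻¹
Fraction remaining after one interval: e^(−kτ) = e^(−0.02120 × 59.0) = 0.2863
R = 1 / (1 − 0.2863) = 1.401
Css,max = 30.1 × 1.401 = 42.18 ng/mL
Css,min = Css,max × e^(−kτ) = 42.18 × 0.2863 ≈ 12.1 ng/mL

12.1 ng/mL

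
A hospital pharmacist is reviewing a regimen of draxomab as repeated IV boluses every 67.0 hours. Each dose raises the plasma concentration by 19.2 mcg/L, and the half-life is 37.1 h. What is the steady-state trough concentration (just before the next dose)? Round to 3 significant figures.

7.69 mcg/L

k = ln 2 / 37.1 = 0.01868 h⁻¹
Fraction remaining after one interval: e^(−kτ) = e^(−0.01868 × 67.0) = 0.2860
R = 1 / (1 − 0.2860) = 1.401
Css,max = 19.2 × 1.401 = 26.89 mcg/L
Css,min = Css,max × e^(−kτ) = 26.89 × 0.2860 ≈ 7.69 mcg/L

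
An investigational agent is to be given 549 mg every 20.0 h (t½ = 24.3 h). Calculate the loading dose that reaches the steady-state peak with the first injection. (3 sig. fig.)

1260 mg

k = ln 2 / 24.3 = 0.02852 h⁻¹
Accumulation ratio R = 1 / (1 − e^(−kτ)) = 1 / (1 − e^(−0.02852×20.0)) = 1 / (1 − 0.5652) = 2.300
Loading dose = maintenance dose × R = 549 × 2.300 ≈ 1260 mg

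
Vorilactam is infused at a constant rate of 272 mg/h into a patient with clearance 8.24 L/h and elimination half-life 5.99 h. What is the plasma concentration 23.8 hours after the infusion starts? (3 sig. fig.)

30.9 µg/mL

Css = rate / CL = 272 / 8.24 = 33.01 µg/mL
k = ln 2 / 5.99 = 0.1157 h⁻¹
C(t) = Css (1 − e^(−kt)) = 33.01 × (1 − e^(−2.754)) = 33.01 × 0.9363 ≈ 30.9 µg/mL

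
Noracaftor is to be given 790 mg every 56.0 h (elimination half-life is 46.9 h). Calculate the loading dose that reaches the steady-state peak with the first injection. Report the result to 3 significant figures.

1400 mg

k = ln 2 / 46.9 = 0.01478 h⁻¹
Accumulation ratio R = 1 / (1 − e^(−kτ)) = 1 / (1 − e^(−0.01478×56.0)) = 1 / (1 − 0.4371) = 1.776
Loading dose = maintenance dose × R = 790 × 1.776 ≈ 1400 mg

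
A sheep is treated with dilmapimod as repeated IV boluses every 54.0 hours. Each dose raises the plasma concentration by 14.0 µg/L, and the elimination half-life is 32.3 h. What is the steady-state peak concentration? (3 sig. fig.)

20.4 µg/L

k = ln 2 / 32.3 = 0.02146 h⁻¹
Fraction remaining after one interval: e^(−kτ) = e^(−0.02146 × 54.0) = 0.3139
R = 1 / (1 − 0.3139) = 1.457
Css,max = 14.0 × 1.457 ≈ 20.4 µg/L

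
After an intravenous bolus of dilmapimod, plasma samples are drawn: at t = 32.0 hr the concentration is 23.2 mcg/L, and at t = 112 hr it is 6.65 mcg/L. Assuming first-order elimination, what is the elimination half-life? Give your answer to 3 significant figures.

k = ln(C₁/C₂) / (t₂ − t₁) = ln(23.2/6.65) / (112 − 32.0)
  = 1.250 / 80.00 = 0.01562 hr⁻¹
t½ = ln 2 / k = ln 2 / 0.01562 ≈ 44.4 hours

44.4 hours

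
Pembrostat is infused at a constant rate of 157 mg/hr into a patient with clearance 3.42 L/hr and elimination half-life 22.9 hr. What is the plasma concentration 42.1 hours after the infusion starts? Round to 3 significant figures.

Css = rate / CL = 157 / 3.42 = 45.91 µg/mL
k = ln 2 / 22.9 = 0.03027 hr⁻¹
C(t) = Css (1 − e^(−kt)) = 45.91 × (1 − e^(−1.274)) = 45.91 × 0.7204 ≈ 33.1 µg/mL

33.1 µg/mL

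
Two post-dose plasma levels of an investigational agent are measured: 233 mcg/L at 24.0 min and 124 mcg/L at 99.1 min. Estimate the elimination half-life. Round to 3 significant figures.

82.5 minutes

k = ln(C₁/C₂) / (t₂ − t₁) = ln(233/124) / (99.1 − 24.0)
  = 0.6308 / 75.10 = 0.008399 min⁻¹
t½ = ln 2 / k = ln 2 / 0.008399 ≈ 82.5 minutes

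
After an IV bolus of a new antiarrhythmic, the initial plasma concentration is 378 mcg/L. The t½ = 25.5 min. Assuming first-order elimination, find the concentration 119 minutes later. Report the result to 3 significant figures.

14.9 mcg/L

k = ln 2 / 25.5 = 0.02718 min⁻¹
119 min is 4.667 half-lives, so C = 378 × (1/2)^4.667 = 378 × 0.03937 ≈ 14.9 mcg/L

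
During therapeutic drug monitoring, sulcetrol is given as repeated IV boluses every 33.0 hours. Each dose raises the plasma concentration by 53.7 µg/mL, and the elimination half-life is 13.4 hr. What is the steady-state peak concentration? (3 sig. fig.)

k = ln 2 / 13.4 = 0.05173 hr⁻¹
Fraction remaining after one interval: e^(−kτ) = e^(−0.05173 × 33.0) = 0.1814
R = 1 / (1 − 0.1814) = 1.222
Css,max = 53.7 × 1.222 ≈ 65.6 µg/mL

65.6 µg/mL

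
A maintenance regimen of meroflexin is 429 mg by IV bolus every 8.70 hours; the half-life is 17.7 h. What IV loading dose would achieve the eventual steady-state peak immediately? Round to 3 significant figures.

1490 mg

k = ln 2 / 17.7 = 0.03916 h⁻¹
Accumulation ratio R = 1 / (1 − e^(−kτ)) = 1 / (1 − e^(−0.03916×8.70)) = 1 / (1 − 0.7113) = 3.463
Loading dose = maintenance dose × R = 429 × 3.463 ≈ 1490 mg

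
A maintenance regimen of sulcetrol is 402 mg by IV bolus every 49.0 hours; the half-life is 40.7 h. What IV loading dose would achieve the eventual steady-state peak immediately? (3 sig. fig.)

710 mg

k = ln 2 / 40.7 = 0.01703 h⁻¹
Accumulation ratio R = 1 / (1 − e^(−kτ)) = 1 / (1 − e^(−0.01703×49.0)) = 1 / (1 − 0.4341) = 1.767
Loading dose = maintenance dose × R = 402 × 1.767 ≈ 710 mg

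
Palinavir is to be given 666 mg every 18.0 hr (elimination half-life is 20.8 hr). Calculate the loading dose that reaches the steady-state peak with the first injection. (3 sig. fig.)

1480 mg

k = ln 2 / 20.8 = 0.03332 hr⁻¹
Accumulation ratio R = 1 / (1 − e^(−kτ)) = 1 / (1 − e^(−0.03332×18.0)) = 1 / (1 − 0.5489) = 2.217
Loading dose = maintenance dose × R = 666 × 2.217 ≈ 1480 mg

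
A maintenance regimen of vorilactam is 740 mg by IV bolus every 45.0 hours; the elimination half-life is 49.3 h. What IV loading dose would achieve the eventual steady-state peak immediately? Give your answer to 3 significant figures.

k = ln 2 / 49.3 = 0.01406 h⁻¹
Accumulation ratio R = 1 / (1 − e^(−kτ)) = 1 / (1 − e^(−0.01406×45.0)) = 1 / (1 − 0.5312) = 2.133
Loading dose = maintenance dose × R = 740 × 2.133 ≈ 1580 mg

1580 mg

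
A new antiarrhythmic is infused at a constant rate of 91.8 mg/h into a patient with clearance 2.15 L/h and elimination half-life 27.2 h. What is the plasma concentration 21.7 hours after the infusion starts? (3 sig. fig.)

Css = rate / CL = 91.8 / 2.15 = 42.70 mg/L
k = ln 2 / 27.2 = 0.02548 h⁻¹
C(t) = Css (1 − e^(−kt)) = 42.70 × (1 − e^(−0.5530)) = 42.70 × 0.4248 ≈ 18.1 mg/L

18.1 mg/L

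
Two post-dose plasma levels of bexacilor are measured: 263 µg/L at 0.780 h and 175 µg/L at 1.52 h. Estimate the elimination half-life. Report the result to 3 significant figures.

1.26 hours

k = ln(C₁/C₂) / (t₂ − t₁) = ln(263/175) / (1.52 − 0.780)
  = 0.4074 / 0.7400 = 0.5505 h⁻¹
t½ = ln 2 / k = ln 2 / 0.5505 ≈ 1.26 hours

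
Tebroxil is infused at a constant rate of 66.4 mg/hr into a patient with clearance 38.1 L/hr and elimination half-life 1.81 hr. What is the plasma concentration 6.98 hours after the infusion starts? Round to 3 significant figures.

1.62 µg/mL

Css = rate / CL = 66.4 / 38.1 = 1.743 µg/mL
k = ln 2 / 1.81 = 0.3830 hr⁻¹
C(t) = Css (1 − e^(−kt)) = 1.743 × (1 − e^(−2.673)) = 1.743 × 0.9310 ≈ 1.62 µg/mL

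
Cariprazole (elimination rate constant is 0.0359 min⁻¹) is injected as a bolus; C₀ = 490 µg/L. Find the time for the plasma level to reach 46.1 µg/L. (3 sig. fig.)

65.8 minutes

C(t) = C₀ e^(−kt)  ⇒  t = ln(C₀/C) / k
t = ln(490/46.1) / 0.03590 = 2.364 / 0.03590 ≈ 65.8 minutes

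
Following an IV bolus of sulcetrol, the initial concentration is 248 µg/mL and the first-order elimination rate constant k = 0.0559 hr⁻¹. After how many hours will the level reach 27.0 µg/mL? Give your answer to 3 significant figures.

39.7 hours

C(t) = C₀ e^(−kt)  ⇒  t = ln(C₀/C) / k
t = ln(248/27.0) / 0.05590 = 2.218 / 0.05590 ≈ 39.7 hours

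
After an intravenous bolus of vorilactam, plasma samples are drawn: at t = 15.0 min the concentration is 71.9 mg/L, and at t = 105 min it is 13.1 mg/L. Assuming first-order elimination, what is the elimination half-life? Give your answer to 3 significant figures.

36.6 minutes

k = ln(C₁/C₂) / (t₂ − t₁) = ln(71.9/13.1) / (105 − 15.0)
  = 1.703 / 90.00 = 0.01892 min⁻¹
t½ = ln 2 / k = ln 2 / 0.01892 ≈ 36.6 minutes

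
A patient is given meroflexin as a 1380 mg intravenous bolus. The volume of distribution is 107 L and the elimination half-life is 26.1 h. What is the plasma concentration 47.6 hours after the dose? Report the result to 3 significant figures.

C₀ = dose / V = 1380 / 107 = 12.90 µg/mL
k = ln 2 / 26.1 = 0.02656 h⁻¹
C(t) = C₀ e^(−kt) = 12.90 × e^(−0.02656 × 47.6) = 12.90 × e^(−1.264) = 12.90 × 0.2825 ≈ 3.64 µg/mL

3.64 µg/mL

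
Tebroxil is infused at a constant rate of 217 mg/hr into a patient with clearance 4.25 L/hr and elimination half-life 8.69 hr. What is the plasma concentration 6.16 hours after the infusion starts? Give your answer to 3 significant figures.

Css = rate / CL = 217 / 4.25 = 51.06 mg/L
k = ln 2 / 8.69 = 0.07976 hr⁻¹
C(t) = Css (1 − e^(−kt)) = 51.06 × (1 − e^(−0.4913)) = 51.06 × 0.3882 ≈ 19.8 mg/L

19.8 mg/L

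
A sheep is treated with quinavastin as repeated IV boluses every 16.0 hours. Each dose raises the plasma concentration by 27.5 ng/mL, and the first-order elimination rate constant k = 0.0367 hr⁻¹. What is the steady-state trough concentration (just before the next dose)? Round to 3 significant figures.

Fraction remaining after one interval: e^(−kτ) = e^(−0.03670 × 16.0) = 0.5559
R = 1 / (1 − 0.5559) = 2.252
Css,max = 27.5 × 2.252 = 61.92 ng/mL
Css,min = Css,max × e^(−kτ) = 61.92 × 0.5559 ≈ 34.4 ng/mL

34.4 ng/mL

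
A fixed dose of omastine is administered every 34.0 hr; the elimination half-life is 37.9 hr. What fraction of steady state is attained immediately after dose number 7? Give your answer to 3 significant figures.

k = ln 2 / 37.9 = 0.01829 hr⁻¹
f_n = 1 − e^(−nkτ) = 1 − e^(−7 × 0.01829 × 34.0) = 1 − e^(−4.353) = 1 − 0.01287 ≈ 0.987

0.987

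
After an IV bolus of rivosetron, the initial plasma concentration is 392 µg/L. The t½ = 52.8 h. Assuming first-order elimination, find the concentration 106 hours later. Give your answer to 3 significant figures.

97.5 µg/L

k = ln 2 / 52.8 = 0.01313 h⁻¹
C(t) = C₀ e^(−kt) = 392 × e^(−0.01313 × 106) = 392 × e^(−1.392) = 392 × 0.2487 ≈ 97.5 µg/L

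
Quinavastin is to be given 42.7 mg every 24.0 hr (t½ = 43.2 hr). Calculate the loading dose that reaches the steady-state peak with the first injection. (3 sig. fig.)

k = ln 2 / 43.2 = 0.01605 hr⁻¹
Accumulation ratio R = 1 / (1 − e^(−kτ)) = 1 / (1 − e^(−0.01605×24.0)) = 1 / (1 − 0.6804) = 3.129
Loading dose = maintenance dose × R = 42.7 × 3.129 ≈ 134 mg

134 mg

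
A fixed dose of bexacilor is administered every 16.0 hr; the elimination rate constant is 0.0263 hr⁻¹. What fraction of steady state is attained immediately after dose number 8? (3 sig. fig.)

0.965

f_n = 1 − e^(−nkτ) = 1 − e^(−8 × 0.02630 × 16.0) = 1 − e^(−3.366) = 1 − 0.03451 ≈ 0.965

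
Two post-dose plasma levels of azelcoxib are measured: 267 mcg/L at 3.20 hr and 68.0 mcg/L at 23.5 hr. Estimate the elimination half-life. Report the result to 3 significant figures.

k = ln(C₁/C₂) / (t₂ − t₁) = ln(267/68.0) / (23.5 − 3.20)
  = 1.368 / 20.30 = 0.06738 hr⁻¹
t½ = ln 2 / k = ln 2 / 0.06738 ≈ 10.3 hours

10.3 hours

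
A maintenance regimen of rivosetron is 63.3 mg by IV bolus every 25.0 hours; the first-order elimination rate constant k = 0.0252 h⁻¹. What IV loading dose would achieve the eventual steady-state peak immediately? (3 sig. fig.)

135 mg

Accumulation ratio R = 1 / (1 − e^(−kτ)) = 1 / (1 − e^(−0.02520×25.0)) = 1 / (1 − 0.5326) = 2.139
Loading dose = maintenance dose × R = 63.3 × 2.139 ≈ 135 mg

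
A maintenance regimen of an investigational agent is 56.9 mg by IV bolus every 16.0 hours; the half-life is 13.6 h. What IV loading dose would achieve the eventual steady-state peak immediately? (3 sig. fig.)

102 mg

k = ln 2 / 13.6 = 0.05097 h⁻¹
Accumulation ratio R = 1 / (1 − e^(−kτ)) = 1 / (1 − e^(−0.05097×16.0)) = 1 / (1 − 0.4424) = 1.794
Loading dose = maintenance dose × R = 56.9 × 1.794 ≈ 102 mg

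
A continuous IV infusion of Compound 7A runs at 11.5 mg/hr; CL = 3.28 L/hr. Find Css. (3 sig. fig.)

3.51 mg/L

Css = infusion rate / CL = 11.5 / 3.28 ≈ 3.51 mg/L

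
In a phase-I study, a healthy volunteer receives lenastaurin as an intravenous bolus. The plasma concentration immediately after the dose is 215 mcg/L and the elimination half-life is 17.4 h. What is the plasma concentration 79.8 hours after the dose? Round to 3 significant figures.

k = ln 2 / 17.4 = 0.03984 h⁻¹
C(t) = C₀ e^(−kt) = 215 × e^(−0.03984 × 79.8) = 215 × e^(−3.179) = 215 × 0.04163 ≈ 8.95 mcg/L

8.95 mcg/L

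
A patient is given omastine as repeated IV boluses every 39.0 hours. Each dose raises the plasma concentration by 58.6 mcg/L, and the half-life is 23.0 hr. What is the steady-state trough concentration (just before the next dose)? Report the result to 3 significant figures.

26.2 mcg/L

k = ln 2 / 23.0 = 0.03014 hr⁻¹
Fraction remaining after one interval: e^(−kτ) = e^(−0.03014 × 39.0) = 0.3087
R = 1 / (1 − 0.3087) = 1.447
Css,max = 58.6 × 1.447 = 84.77 mcg/L
Css,min = Css,max × e^(−kτ) = 84.77 × 0.3087 ≈ 26.2 mcg/L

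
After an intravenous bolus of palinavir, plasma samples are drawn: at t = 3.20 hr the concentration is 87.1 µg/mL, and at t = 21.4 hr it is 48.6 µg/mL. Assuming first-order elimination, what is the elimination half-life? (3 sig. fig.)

21.6 hours

k = ln(C₁/C₂) / (t₂ − t₁) = ln(87.1/48.6) / (21.4 − 3.20)
  = 0.5834 / 18.20 = 0.03206 hr⁻¹
t½ = ln 2 / k = ln 2 / 0.03206 ≈ 21.6 hours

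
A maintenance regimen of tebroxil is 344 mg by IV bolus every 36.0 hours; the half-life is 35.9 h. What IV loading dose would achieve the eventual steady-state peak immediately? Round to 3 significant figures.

k = ln 2 / 35.9 = 0.01931 h⁻¹
Accumulation ratio R = 1 / (1 − e^(−kτ)) = 1 / (1 − e^(−0.01931×36.0)) = 1 / (1 − 0.4990) = 1.996
Loading dose = maintenance dose × R = 344 × 1.996 ≈ 687 mg

687 mg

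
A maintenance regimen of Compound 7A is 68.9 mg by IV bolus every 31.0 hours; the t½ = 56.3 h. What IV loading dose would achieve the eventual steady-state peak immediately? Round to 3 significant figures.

k = ln 2 / 56.3 = 0.01231 h⁻¹
Accumulation ratio R = 1 / (1 − e^(−kτ)) = 1 / (1 − e^(−0.01231×31.0)) = 1 / (1 − 0.6827) = 3.152
Loading dose = maintenance dose × R = 68.9 × 3.152 ≈ 217 mg

217 mg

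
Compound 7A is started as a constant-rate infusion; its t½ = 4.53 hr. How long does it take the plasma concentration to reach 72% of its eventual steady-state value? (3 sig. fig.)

8.32 hours

k = ln 2 / 4.53 = 0.1530 hr⁻¹
f = 1 − e^(−kt)  ⇒  t = −ln(1 − f) / k
t = −ln(1 − 0.72) / 0.1530 = 1.273 / 0.1530 ≈ 8.32 hours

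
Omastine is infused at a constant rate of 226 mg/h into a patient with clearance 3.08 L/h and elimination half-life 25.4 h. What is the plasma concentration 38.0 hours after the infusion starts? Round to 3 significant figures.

47.4 µg/mL

Css = rate / CL = 226 / 3.08 = 73.38 µg/mL
k = ln 2 / 25.4 = 0.02729 h⁻¹
C(t) = Css (1 − e^(−kt)) = 73.38 × (1 − e^(−1.037)) = 73.38 × 0.6455 ≈ 47.4 µg/mL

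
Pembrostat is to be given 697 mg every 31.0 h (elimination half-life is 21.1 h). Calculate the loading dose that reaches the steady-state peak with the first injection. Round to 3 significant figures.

k = ln 2 / 21.1 = 0.03285 h⁻¹
Accumulation ratio R = 1 / (1 − e^(−kτ)) = 1 / (1 − e^(−0.03285×31.0)) = 1 / (1 − 0.3612) = 1.565
Loading dose = maintenance dose × R = 697 × 1.565 ≈ 1090 mg

1090 mg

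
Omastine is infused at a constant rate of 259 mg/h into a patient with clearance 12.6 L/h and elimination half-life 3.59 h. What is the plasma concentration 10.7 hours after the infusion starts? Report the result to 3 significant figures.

18.0 µg/mL

Css = rate / CL = 259 / 12.6 = 20.56 µg/mL
k = ln 2 / 3.59 = 0.1931 h⁻¹
C(t) = Css (1 − e^(−kt)) = 20.56 × (1 − e^(−2.066)) = 20.56 × 0.8733 ≈ 18.0 µg/mL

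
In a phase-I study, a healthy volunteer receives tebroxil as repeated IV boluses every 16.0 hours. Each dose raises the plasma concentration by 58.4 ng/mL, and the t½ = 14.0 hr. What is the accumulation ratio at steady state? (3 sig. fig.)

1.83

k = ln 2 / 14.0 = 0.04951 hr⁻¹
Fraction remaining after one interval: e^(−kτ) = e^(−0.04951 × 16.0) = 0.4529
R = 1 / (1 − 0.4529) = 1 / 0.5471 ≈ 1.83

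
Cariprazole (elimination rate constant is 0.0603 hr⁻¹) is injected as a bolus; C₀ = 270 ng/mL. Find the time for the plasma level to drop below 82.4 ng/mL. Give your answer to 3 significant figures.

C(t) = C₀ e^(−kt)  ⇒  t = ln(C₀/C) / k
t = ln(270/82.4) / 0.06030 = 1.187 / 0.06030 ≈ 19.7 hours

19.7 hours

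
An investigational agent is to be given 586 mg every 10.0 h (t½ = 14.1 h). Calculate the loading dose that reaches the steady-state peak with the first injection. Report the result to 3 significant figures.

k = ln 2 / 14.1 = 0.04916 h⁻¹
Accumulation ratio R = 1 / (1 − e^(−kτ)) = 1 / (1 − e^(−0.04916×10.0)) = 1 / (1 − 0.6117) = 2.575
Loading dose = maintenance dose × R = 586 × 2.575 ≈ 1510 mg

1510 mg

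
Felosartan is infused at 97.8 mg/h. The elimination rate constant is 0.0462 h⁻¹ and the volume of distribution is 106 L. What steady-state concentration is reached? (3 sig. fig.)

20.0 mg/L

CL = k · V = 0.0462 × 106 = 4.897 L/h
Css = rate / CL = 97.8 / 4.897 ≈ 20.0 mg/L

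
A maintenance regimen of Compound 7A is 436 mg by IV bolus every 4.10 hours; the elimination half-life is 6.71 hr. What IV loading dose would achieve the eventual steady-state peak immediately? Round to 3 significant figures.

1260 mg

k = ln 2 / 6.71 = 0.1033 hr⁻¹
Accumulation ratio R = 1 / (1 − e^(−kτ)) = 1 / (1 − e^(−0.1033×4.10)) = 1 / (1 − 0.6547) = 2.896
Loading dose = maintenance dose × R = 436 × 2.896 ≈ 1260 mg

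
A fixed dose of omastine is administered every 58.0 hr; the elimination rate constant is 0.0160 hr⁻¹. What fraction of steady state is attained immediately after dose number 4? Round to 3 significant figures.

0.976

f_n = 1 − e^(−nkτ) = 1 − e^(−4 × 0.01600 × 58.0) = 1 − e^(−3.712) = 1 − 0.02443 ≈ 0.976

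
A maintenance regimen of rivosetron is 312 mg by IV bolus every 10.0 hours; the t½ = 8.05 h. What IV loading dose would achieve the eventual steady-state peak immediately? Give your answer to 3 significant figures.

k = ln 2 / 8.05 = 0.08611 h⁻¹
Accumulation ratio R = 1 / (1 − e^(−kτ)) = 1 / (1 − e^(−0.08611×10.0)) = 1 / (1 − 0.4227) = 1.732
Loading dose = maintenance dose × R = 312 × 1.732 ≈ 540 mg

540 mg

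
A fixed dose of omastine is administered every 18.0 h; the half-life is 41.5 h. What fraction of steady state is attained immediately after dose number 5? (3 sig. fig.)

k = ln 2 / 41.5 = 0.01670 h⁻¹
f_n = 1 − e^(−nkτ) = 1 − e^(−5 × 0.01670 × 18.0) = 1 − e^(−1.503) = 1 − 0.2224 ≈ 0.778

0.778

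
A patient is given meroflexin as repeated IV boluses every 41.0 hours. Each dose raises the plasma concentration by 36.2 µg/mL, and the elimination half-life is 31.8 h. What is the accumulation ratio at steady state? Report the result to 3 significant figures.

1.69

k = ln 2 / 31.8 = 0.02180 h⁻¹
Fraction remaining after one interval: e^(−kτ) = e^(−0.02180 × 41.0) = 0.4091
R = 1 / (1 − 0.4091) = 1 / 0.5909 ≈ 1.69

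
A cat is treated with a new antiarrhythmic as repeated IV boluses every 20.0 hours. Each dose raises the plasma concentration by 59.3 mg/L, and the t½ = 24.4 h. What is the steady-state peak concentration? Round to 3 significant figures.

k = ln 2 / 24.4 = 0.02841 h⁻¹
Fraction remaining after one interval: e^(−kτ) = e^(−0.02841 × 20.0) = 0.5666
R = 1 / (1 − 0.5666) = 2.307
Css,max = 59.3 × 2.307 ≈ 137 mg/L

137 mg/L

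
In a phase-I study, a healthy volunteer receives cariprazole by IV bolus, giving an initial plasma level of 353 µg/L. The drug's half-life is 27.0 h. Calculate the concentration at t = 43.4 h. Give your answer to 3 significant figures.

k = ln 2 / 27.0 = 0.02567 h⁻¹
C(t) = C₀ e^(−kt) = 353 × e^(−0.02567 × 43.4) = 353 × e^(−1.114) = 353 × 0.3282 ≈ 116 µg/L

116 µg/L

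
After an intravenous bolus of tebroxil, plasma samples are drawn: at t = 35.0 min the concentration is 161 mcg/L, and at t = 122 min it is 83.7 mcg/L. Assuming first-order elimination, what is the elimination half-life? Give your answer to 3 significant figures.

92.2 minutes

k = ln(C₁/C₂) / (t₂ − t₁) = ln(161/83.7) / (122 − 35.0)
  = 0.6542 / 87.00 = 0.007519 min⁻¹
t½ = ln 2 / k = ln 2 / 0.007519 ≈ 92.2 minutes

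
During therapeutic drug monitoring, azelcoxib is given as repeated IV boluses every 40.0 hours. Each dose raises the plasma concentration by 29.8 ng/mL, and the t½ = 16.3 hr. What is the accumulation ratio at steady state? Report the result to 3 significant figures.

1.22

k = ln 2 / 16.3 = 0.04252 hr⁻¹
Fraction remaining after one interval: e^(−kτ) = e^(−0.04252 × 40.0) = 0.1825
R = 1 / (1 − 0.1825) = 1 / 0.8175 ≈ 1.22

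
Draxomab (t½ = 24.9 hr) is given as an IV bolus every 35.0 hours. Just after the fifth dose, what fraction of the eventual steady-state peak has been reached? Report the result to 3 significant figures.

0.992

k = ln 2 / 24.9 = 0.02784 hr⁻¹
f_n = 1 − e^(−nkτ) = 1 − e^(−5 × 0.02784 × 35.0) = 1 − e^(−4.872) = 1 − 0.007662 ≈ 0.992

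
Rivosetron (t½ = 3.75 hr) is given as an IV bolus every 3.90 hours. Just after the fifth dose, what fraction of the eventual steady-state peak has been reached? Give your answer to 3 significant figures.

0.973

k = ln 2 / 3.75 = 0.1848 hr⁻¹
f_n = 1 − e^(−nkτ) = 1 − e^(−5 × 0.1848 × 3.90) = 1 − e^(−3.604) = 1 − 0.02720 ≈ 0.973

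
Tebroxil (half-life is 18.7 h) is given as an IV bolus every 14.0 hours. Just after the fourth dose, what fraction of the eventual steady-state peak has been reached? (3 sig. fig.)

k = ln 2 / 18.7 = 0.03707 h⁻¹
f_n = 1 − e^(−nkτ) = 1 − e^(−4 × 0.03707 × 14.0) = 1 − e^(−2.076) = 1 − 0.1255 ≈ 0.875

0.875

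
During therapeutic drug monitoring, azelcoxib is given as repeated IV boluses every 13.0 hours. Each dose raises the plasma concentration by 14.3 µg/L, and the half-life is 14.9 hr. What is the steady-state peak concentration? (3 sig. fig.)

k = ln 2 / 14.9 = 0.04652 hr⁻¹
Fraction remaining after one interval: e^(−kτ) = e^(−0.04652 × 13.0) = 0.5462
R = 1 / (1 − 0.5462) = 2.204
Css,max = 14.3 × 2.204 ≈ 31.5 µg/L

31.5 µg/L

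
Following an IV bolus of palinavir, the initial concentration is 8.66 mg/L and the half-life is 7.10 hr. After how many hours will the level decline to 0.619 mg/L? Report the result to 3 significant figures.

27.0 hours

k = ln 2 / 7.10 = 0.09763 hr⁻¹
C(t) = C₀ e^(−kt)  ⇒  t = ln(C₀/C) / k
t = ln(8.66/0.619) / 0.09763 = 2.638 / 0.09763 ≈ 27.0 hours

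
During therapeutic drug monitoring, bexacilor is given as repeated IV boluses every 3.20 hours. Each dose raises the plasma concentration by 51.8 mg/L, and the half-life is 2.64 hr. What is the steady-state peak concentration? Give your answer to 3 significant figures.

k = ln 2 / 2.64 = 0.2626 hr⁻¹
Fraction remaining after one interval: e^(−kτ) = e^(−0.2626 × 3.20) = 0.4316
R = 1 / (1 − 0.4316) = 1.759
Css,max = 51.8 × 1.759 ≈ 91.1 mg/L

91.1 mg/L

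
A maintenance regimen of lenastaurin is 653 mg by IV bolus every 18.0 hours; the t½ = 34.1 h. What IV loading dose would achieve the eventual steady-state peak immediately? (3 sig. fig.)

k = ln 2 / 34.1 = 0.02033 h⁻¹
Accumulation ratio R = 1 / (1 − e^(−kτ)) = 1 / (1 − e^(−0.02033×18.0)) = 1 / (1 − 0.6936) = 3.264
Loading dose = maintenance dose × R = 653 × 3.264 ≈ 2130 mg

2130 mg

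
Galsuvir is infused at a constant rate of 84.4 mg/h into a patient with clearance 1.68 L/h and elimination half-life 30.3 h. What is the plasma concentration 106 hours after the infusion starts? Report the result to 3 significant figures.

45.8 µg/mL

Css = rate / CL = 84.4 / 1.68 = 50.24 µg/mL
k = ln 2 / 30.3 = 0.02288 h⁻¹
C(t) = Css (1 − e^(−kt)) = 50.24 × (1 − e^(−2.425)) = 50.24 × 0.9115 ≈ 45.8 µg/mL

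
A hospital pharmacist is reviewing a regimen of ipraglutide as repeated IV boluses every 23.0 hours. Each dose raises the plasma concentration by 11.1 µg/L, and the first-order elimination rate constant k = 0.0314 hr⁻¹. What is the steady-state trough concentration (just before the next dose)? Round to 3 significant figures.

Fraction remaining after one interval: e^(−kτ) = e^(−0.03140 × 23.0) = 0.4857
R = 1 / (1 − 0.4857) = 1.944
Css,max = 11.1 × 1.944 = 21.58 µg/L
Css,min = Css,max × e^(−kτ) = 21.58 × 0.4857 ≈ 10.5 µg/L

10.5 µg/L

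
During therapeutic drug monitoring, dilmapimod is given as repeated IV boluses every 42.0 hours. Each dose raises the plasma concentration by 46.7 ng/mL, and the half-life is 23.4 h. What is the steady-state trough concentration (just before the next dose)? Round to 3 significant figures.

k = ln 2 / 23.4 = 0.02962 h⁻¹
Fraction remaining after one interval: e^(−kτ) = e^(−0.02962 × 42.0) = 0.2882
R = 1 / (1 − 0.2882) = 1.405
Css,max = 46.7 × 1.405 = 65.61 ng/mL
Css,min = Css,max × e^(−kτ) = 65.61 × 0.2882 ≈ 18.9 ng/mL

18.9 ng/mL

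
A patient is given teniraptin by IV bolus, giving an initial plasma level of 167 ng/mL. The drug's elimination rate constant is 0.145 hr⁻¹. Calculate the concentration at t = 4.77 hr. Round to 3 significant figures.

C(t) = C₀ e^(−kt) = 167 × e^(−0.1450 × 4.77) = 167 × e^(−0.6916) = 167 × 0.5007 ≈ 83.6 ng/mL

83.6 ng/mL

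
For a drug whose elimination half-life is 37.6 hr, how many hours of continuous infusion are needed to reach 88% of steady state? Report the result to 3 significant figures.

k = ln 2 / 37.6 = 0.01843 hr⁻¹
f = 1 − e^(−kt)  ⇒  t = −ln(1 − f) / k
t = −ln(1 − 0.88) / 0.01843 = 2.120 / 0.01843 ≈ 115 hours

115 hours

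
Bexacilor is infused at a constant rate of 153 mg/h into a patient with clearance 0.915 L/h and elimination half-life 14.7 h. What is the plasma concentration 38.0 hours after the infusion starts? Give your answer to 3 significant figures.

139 mg/L

Css = rate / CL = 153 / 0.915 = 167.2 mg/L
k = ln 2 / 14.7 = 0.04715 h⁻¹
C(t) = Css (1 − e^(−kt)) = 167.2 × (1 − e^(−1.792)) = 167.2 × 0.8333 ≈ 139 mg/L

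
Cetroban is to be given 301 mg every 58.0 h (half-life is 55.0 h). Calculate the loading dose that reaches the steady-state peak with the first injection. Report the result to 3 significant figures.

k = ln 2 / 55.0 = 0.01260 h⁻¹
Accumulation ratio R = 1 / (1 − e^(−kτ)) = 1 / (1 − e^(−0.01260×58.0)) = 1 / (1 − 0.4814) = 1.928
Loading dose = maintenance dose × R = 301 × 1.928 ≈ 580 mg

580 mg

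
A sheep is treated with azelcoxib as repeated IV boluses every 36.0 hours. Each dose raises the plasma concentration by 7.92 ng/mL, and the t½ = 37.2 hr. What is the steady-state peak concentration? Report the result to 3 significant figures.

16.2 ng/mL

k = ln 2 / 37.2 = 0.01863 hr⁻¹
Fraction remaining after one interval: e^(−kτ) = e^(−0.01863 × 36.0) = 0.5113
R = 1 / (1 − 0.5113) = 2.046
Css,max = 7.92 × 2.046 ≈ 16.2 ng/mL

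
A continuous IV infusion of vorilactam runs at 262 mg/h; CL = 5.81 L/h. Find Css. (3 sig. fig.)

Css = infusion rate / CL = 262 / 5.81 ≈ 45.1 mg/L

45.1 mg/L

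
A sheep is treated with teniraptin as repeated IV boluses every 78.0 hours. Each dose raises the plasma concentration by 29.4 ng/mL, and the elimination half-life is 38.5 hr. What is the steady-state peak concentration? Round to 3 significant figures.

39.0 ng/mL

k = ln 2 / 38.5 = 0.01800 hr⁻¹
Fraction remaining after one interval: e^(−kτ) = e^(−0.01800 × 78.0) = 0.2455
R = 1 / (1 − 0.2455) = 1.325
Css,max = 29.4 × 1.325 ≈ 39.0 ng/mL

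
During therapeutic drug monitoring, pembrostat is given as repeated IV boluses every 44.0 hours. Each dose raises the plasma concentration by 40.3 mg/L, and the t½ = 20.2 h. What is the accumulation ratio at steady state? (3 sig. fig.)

1.28

k = ln 2 / 20.2 = 0.03431 h⁻¹
Fraction remaining after one interval: e^(−kτ) = e^(−0.03431 × 44.0) = 0.2209
R = 1 / (1 − 0.2209) = 1 / 0.7791 ≈ 1.28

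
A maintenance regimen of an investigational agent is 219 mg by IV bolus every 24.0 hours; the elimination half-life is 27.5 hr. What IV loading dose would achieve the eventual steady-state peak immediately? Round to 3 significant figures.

k = ln 2 / 27.5 = 0.02521 hr⁻¹
Accumulation ratio R = 1 / (1 − e^(−kτ)) = 1 / (1 − e^(−0.02521×24.0)) = 1 / (1 − 0.5461) = 2.203
Loading dose = maintenance dose × R = 219 × 2.203 ≈ 482 mg

482 mg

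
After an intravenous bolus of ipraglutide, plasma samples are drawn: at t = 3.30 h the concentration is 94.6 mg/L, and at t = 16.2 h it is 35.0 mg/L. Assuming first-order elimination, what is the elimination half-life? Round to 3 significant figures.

8.99 hours

k = ln(C₁/C₂) / (t₂ − t₁) = ln(94.6/35.0) / (16.2 − 3.30)
  = 0.9943 / 12.90 = 0.07708 h⁻¹
t½ = ln 2 / k = ln 2 / 0.07708 ≈ 8.99 hours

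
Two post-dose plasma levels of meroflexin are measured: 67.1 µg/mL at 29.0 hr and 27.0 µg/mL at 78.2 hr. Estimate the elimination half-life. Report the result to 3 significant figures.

k = ln(C₁/C₂) / (t₂ − t₁) = ln(67.1/27.0) / (78.2 − 29.0)
  = 0.9103 / 49.20 = 0.01850 hr⁻¹
t½ = ln 2 / k = ln 2 / 0.01850 ≈ 37.5 hours

37.5 hours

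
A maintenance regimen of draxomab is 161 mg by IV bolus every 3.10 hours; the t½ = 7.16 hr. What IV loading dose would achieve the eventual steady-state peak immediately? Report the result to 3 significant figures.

621 mg

k = ln 2 / 7.16 = 0.09681 hr⁻¹
Accumulation ratio R = 1 / (1 − e^(−kτ)) = 1 / (1 − e^(−0.09681×3.10)) = 1 / (1 − 0.7407) = 3.857
Loading dose = maintenance dose × R = 161 × 3.857 ≈ 621 mg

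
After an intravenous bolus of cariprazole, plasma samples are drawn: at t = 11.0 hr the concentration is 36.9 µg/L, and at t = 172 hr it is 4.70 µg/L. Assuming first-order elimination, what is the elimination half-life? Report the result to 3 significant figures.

k = ln(C₁/C₂) / (t₂ − t₁) = ln(36.9/4.70) / (172 − 11.0)
  = 2.061 / 161.0 = 0.01280 hr⁻¹
t½ = ln 2 / k = ln 2 / 0.01280 ≈ 54.2 hours

54.2 hours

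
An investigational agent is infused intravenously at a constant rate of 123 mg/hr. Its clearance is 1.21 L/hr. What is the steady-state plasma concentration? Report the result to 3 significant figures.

Css = infusion rate / CL = 123 / 1.21 ≈ 102 mg/L

102 mg/L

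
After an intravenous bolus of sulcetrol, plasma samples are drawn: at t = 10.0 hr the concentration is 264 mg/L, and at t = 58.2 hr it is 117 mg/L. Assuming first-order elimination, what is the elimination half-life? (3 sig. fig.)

k = ln(C₁/C₂) / (t₂ − t₁) = ln(264/117) / (58.2 − 10.0)
  = 0.8138 / 48.20 = 0.01688 hr⁻¹
t½ = ln 2 / k = ln 2 / 0.01688 ≈ 41.1 hours

41.1 hours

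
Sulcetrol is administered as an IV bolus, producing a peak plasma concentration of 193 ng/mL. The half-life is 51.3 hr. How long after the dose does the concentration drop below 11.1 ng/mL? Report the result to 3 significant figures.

211 hours

k = ln 2 / 51.3 = 0.01351 hr⁻¹
C(t) = C₀ e^(−kt)  ⇒  t = ln(C₀/C) / k
t = ln(193/11.1) / 0.01351 = 2.856 / 0.01351 ≈ 211 hours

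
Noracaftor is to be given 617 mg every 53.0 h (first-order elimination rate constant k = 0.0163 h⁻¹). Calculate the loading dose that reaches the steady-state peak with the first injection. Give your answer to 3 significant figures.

Accumulation ratio R = 1 / (1 − e^(−kτ)) = 1 / (1 − e^(−0.01630×53.0)) = 1 / (1 − 0.4215) = 1.729
Loading dose = maintenance dose × R = 617 × 1.729 ≈ 1070 mg

1070 mg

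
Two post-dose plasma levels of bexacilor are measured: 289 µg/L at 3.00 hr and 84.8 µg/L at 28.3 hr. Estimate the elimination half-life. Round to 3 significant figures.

k = ln(C₁/C₂) / (t₂ − t₁) = ln(289/84.8) / (28.3 − 3.00)
  = 1.226 / 25.30 = 0.04846 hr⁻¹
t½ = ln 2 / k = ln 2 / 0.04846 ≈ 14.3 hours

14.3 hours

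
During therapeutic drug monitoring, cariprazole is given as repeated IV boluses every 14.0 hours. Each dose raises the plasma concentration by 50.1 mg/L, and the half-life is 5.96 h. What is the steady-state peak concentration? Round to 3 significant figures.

k = ln 2 / 5.96 = 0.1163 h⁻¹
Fraction remaining after one interval: e^(−kτ) = e^(−0.1163 × 14.0) = 0.1963
R = 1 / (1 − 0.1963) = 1.244
Css,max = 50.1 × 1.244 ≈ 62.3 mg/L

62.3 mg/L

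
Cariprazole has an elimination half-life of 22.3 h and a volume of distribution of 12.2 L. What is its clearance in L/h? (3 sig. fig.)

0.379 L/h

k = ln 2 / t½ = ln 2 / 22.3 = 0.03108 h⁻¹
CL = k · V = 0.03108 × 12.2 ≈ 0.379 L/h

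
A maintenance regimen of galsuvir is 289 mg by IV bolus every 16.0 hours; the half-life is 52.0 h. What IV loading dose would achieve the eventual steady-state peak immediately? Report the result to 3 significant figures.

k = ln 2 / 52.0 = 0.01333 h⁻¹
Accumulation ratio R = 1 / (1 − e^(−kτ)) = 1 / (1 − e^(−0.01333×16.0)) = 1 / (1 − 0.8079) = 5.207
Loading dose = maintenance dose × R = 289 × 5.207 ≈ 1500 mg

1500 mg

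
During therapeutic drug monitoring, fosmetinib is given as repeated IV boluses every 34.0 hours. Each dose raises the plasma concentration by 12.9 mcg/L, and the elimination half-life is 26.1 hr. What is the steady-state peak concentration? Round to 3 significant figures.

k = ln 2 / 26.1 = 0.02656 hr⁻¹
Fraction remaining after one interval: e^(−kτ) = e^(−0.02656 × 34.0) = 0.4054
R = 1 / (1 − 0.4054) = 1.682
Css,max = 12.9 × 1.682 ≈ 21.7 mcg/L

21.7 mcg/L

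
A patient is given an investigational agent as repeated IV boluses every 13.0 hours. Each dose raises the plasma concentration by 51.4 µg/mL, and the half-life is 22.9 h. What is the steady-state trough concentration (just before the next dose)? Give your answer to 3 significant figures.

107 µg/mL

k = ln 2 / 22.9 = 0.03027 h⁻¹
Fraction remaining after one interval: e^(−kτ) = e^(−0.03027 × 13.0) = 0.6747
R = 1 / (1 − 0.6747) = 3.074
Css,max = 51.4 × 3.074 = 158.0 µg/mL
Css,min = Css,max × e^(−kτ) = 158.0 × 0.6747 ≈ 107 µg/mL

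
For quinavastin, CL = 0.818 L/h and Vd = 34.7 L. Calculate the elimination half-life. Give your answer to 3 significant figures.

k = CL / V = 0.818 / 34.7 = 0.02357 h⁻¹
t½ = ln 2 / k = ln 2 / 0.02357 ≈ 29.4 hours

29.4 hours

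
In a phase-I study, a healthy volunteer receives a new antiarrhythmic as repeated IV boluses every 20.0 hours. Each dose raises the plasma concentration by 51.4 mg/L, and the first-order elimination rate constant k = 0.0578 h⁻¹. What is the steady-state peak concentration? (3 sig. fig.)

75.0 mg/L

Fraction remaining after one interval: e^(−kτ) = e^(−0.05780 × 20.0) = 0.3147
R = 1 / (1 − 0.3147) = 1.459
Css,max = 51.4 × 1.459 ≈ 75.0 mg/L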